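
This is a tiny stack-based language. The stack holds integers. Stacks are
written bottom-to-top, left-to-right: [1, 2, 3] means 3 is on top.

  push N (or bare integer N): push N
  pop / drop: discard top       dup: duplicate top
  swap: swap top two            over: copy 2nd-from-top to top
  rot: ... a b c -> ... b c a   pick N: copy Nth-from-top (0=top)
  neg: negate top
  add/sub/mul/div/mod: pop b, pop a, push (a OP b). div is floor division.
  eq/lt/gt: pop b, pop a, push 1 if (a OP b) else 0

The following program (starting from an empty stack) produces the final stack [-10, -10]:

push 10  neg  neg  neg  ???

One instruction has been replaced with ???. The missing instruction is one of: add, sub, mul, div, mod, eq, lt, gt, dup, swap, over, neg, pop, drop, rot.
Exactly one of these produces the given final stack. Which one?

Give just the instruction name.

Stack before ???: [-10]
Stack after ???:  [-10, -10]
The instruction that transforms [-10] -> [-10, -10] is: dup

Answer: dup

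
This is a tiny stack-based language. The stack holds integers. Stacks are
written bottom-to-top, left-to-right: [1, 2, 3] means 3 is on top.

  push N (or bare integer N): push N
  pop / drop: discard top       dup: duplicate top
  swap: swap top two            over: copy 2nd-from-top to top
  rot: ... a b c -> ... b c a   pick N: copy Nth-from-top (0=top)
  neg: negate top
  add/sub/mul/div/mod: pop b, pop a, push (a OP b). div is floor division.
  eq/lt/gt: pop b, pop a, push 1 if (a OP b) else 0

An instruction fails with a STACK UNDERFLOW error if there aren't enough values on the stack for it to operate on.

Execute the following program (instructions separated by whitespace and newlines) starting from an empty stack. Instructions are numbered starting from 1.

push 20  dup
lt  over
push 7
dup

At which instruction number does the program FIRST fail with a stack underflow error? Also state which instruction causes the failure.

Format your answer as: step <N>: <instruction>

Step 1 ('push 20'): stack = [20], depth = 1
Step 2 ('dup'): stack = [20, 20], depth = 2
Step 3 ('lt'): stack = [0], depth = 1
Step 4 ('over'): needs 2 value(s) but depth is 1 — STACK UNDERFLOW

Answer: step 4: over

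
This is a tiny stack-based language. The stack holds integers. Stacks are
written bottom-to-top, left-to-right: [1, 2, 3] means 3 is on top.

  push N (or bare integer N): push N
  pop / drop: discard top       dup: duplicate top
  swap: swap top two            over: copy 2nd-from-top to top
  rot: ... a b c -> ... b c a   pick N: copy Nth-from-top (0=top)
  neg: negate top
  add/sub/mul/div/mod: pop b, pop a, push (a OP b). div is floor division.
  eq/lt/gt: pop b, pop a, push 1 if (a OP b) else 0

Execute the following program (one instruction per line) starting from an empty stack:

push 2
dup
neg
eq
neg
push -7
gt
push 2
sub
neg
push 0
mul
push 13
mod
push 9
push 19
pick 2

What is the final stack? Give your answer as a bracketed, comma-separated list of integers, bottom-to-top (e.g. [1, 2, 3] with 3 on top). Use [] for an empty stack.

After 'push 2': [2]
After 'dup': [2, 2]
After 'neg': [2, -2]
After 'eq': [0]
After 'neg': [0]
After 'push -7': [0, -7]
After 'gt': [1]
After 'push 2': [1, 2]
After 'sub': [-1]
After 'neg': [1]
After 'push 0': [1, 0]
After 'mul': [0]
After 'push 13': [0, 13]
After 'mod': [0]
After 'push 9': [0, 9]
After 'push 19': [0, 9, 19]
After 'pick 2': [0, 9, 19, 0]

Answer: [0, 9, 19, 0]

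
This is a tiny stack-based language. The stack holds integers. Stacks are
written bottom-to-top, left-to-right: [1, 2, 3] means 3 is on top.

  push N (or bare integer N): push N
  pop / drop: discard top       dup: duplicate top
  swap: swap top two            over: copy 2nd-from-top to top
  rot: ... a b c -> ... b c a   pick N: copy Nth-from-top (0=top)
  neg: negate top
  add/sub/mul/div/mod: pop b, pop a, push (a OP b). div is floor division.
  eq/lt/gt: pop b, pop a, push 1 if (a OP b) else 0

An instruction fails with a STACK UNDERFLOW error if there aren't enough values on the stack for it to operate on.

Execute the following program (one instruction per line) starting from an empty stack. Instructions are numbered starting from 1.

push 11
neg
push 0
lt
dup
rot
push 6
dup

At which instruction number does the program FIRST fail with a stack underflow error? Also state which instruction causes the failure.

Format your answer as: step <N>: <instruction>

Step 1 ('push 11'): stack = [11], depth = 1
Step 2 ('neg'): stack = [-11], depth = 1
Step 3 ('push 0'): stack = [-11, 0], depth = 2
Step 4 ('lt'): stack = [1], depth = 1
Step 5 ('dup'): stack = [1, 1], depth = 2
Step 6 ('rot'): needs 3 value(s) but depth is 2 — STACK UNDERFLOW

Answer: step 6: rot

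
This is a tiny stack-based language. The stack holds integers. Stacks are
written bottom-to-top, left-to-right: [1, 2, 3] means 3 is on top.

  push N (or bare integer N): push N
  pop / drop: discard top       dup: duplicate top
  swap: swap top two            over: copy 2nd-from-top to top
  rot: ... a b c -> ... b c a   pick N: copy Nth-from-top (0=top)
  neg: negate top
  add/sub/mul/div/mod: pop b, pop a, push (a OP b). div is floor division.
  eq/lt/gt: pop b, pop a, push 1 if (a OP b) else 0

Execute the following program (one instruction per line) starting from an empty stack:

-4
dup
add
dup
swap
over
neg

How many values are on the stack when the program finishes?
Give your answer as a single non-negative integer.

Answer: 3

Derivation:
After 'push -4': stack = [-4] (depth 1)
After 'dup': stack = [-4, -4] (depth 2)
After 'add': stack = [-8] (depth 1)
After 'dup': stack = [-8, -8] (depth 2)
After 'swap': stack = [-8, -8] (depth 2)
After 'over': stack = [-8, -8, -8] (depth 3)
After 'neg': stack = [-8, -8, 8] (depth 3)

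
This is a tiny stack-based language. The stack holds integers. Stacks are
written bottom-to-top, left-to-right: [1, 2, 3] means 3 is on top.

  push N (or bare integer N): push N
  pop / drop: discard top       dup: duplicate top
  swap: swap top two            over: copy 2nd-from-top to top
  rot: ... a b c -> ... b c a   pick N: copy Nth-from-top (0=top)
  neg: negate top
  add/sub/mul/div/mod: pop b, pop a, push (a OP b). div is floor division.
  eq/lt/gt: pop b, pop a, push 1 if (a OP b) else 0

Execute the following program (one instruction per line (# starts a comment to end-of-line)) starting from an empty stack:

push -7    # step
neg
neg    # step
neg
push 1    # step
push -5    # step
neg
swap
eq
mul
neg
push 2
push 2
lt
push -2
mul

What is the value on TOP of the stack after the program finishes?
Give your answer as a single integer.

Answer: 0

Derivation:
After 'push -7': [-7]
After 'neg': [7]
After 'neg': [-7]
After 'neg': [7]
After 'push 1': [7, 1]
After 'push -5': [7, 1, -5]
After 'neg': [7, 1, 5]
After 'swap': [7, 5, 1]
After 'eq': [7, 0]
After 'mul': [0]
After 'neg': [0]
After 'push 2': [0, 2]
After 'push 2': [0, 2, 2]
After 'lt': [0, 0]
After 'push -2': [0, 0, -2]
After 'mul': [0, 0]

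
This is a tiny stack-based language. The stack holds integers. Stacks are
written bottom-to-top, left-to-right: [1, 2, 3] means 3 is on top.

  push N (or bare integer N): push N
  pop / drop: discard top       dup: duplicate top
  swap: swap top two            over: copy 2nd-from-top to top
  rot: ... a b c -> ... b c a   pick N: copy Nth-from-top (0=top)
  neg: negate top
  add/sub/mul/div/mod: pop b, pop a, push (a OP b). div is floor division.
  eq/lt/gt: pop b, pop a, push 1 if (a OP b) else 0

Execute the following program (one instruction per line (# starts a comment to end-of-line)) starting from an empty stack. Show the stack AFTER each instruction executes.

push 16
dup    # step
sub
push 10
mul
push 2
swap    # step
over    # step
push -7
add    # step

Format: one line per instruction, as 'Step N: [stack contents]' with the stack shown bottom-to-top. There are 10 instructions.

Step 1: [16]
Step 2: [16, 16]
Step 3: [0]
Step 4: [0, 10]
Step 5: [0]
Step 6: [0, 2]
Step 7: [2, 0]
Step 8: [2, 0, 2]
Step 9: [2, 0, 2, -7]
Step 10: [2, 0, -5]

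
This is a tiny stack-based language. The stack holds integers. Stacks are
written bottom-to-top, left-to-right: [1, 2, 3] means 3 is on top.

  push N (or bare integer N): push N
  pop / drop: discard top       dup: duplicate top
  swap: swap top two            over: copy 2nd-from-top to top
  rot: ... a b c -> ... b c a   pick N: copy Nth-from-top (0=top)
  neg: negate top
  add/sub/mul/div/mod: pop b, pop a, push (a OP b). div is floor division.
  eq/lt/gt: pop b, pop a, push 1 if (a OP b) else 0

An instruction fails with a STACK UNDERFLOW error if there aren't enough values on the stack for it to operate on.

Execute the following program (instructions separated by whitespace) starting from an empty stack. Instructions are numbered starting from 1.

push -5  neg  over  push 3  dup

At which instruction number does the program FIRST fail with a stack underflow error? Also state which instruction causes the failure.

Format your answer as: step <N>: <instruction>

Answer: step 3: over

Derivation:
Step 1 ('push -5'): stack = [-5], depth = 1
Step 2 ('neg'): stack = [5], depth = 1
Step 3 ('over'): needs 2 value(s) but depth is 1 — STACK UNDERFLOW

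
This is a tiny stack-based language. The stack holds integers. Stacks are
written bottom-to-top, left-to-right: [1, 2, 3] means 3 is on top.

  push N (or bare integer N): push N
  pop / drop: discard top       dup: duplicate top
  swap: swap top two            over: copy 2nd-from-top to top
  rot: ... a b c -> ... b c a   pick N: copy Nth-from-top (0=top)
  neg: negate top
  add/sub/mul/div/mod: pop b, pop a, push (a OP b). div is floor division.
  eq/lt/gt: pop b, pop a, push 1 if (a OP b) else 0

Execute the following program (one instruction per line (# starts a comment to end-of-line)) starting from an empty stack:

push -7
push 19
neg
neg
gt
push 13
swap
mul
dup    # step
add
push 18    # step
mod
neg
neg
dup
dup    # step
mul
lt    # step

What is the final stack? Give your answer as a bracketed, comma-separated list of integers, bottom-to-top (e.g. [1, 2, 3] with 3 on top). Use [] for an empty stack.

After 'push -7': [-7]
After 'push 19': [-7, 19]
After 'neg': [-7, -19]
After 'neg': [-7, 19]
After 'gt': [0]
After 'push 13': [0, 13]
After 'swap': [13, 0]
After 'mul': [0]
After 'dup': [0, 0]
After 'add': [0]
After 'push 18': [0, 18]
After 'mod': [0]
After 'neg': [0]
After 'neg': [0]
After 'dup': [0, 0]
After 'dup': [0, 0, 0]
After 'mul': [0, 0]
After 'lt': [0]

Answer: [0]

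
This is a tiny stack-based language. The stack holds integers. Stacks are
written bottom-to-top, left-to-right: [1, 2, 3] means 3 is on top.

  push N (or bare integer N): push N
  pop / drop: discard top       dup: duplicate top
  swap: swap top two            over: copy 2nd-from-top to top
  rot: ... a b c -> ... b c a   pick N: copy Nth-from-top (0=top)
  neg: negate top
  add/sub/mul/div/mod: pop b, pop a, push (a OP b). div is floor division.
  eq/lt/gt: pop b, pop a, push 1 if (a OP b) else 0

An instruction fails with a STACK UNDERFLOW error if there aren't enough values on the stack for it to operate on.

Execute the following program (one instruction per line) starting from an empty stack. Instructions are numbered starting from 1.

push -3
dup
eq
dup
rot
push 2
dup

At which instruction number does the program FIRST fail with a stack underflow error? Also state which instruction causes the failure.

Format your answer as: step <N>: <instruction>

Step 1 ('push -3'): stack = [-3], depth = 1
Step 2 ('dup'): stack = [-3, -3], depth = 2
Step 3 ('eq'): stack = [1], depth = 1
Step 4 ('dup'): stack = [1, 1], depth = 2
Step 5 ('rot'): needs 3 value(s) but depth is 2 — STACK UNDERFLOW

Answer: step 5: rot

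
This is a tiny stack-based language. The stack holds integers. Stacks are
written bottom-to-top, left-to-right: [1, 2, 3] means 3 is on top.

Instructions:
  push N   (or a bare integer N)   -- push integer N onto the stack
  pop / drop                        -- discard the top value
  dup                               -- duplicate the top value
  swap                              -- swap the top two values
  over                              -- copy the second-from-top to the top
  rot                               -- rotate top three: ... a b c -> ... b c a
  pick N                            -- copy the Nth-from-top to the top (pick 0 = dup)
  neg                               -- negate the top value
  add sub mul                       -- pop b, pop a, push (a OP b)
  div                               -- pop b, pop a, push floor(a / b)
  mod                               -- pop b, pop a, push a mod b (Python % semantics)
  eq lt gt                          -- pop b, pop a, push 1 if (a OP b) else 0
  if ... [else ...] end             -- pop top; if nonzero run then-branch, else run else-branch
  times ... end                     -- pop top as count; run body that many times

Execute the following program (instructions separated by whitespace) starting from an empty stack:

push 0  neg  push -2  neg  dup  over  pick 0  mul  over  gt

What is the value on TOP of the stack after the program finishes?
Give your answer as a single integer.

Answer: 1

Derivation:
After 'push 0': [0]
After 'neg': [0]
After 'push -2': [0, -2]
After 'neg': [0, 2]
After 'dup': [0, 2, 2]
After 'over': [0, 2, 2, 2]
After 'pick 0': [0, 2, 2, 2, 2]
After 'mul': [0, 2, 2, 4]
After 'over': [0, 2, 2, 4, 2]
After 'gt': [0, 2, 2, 1]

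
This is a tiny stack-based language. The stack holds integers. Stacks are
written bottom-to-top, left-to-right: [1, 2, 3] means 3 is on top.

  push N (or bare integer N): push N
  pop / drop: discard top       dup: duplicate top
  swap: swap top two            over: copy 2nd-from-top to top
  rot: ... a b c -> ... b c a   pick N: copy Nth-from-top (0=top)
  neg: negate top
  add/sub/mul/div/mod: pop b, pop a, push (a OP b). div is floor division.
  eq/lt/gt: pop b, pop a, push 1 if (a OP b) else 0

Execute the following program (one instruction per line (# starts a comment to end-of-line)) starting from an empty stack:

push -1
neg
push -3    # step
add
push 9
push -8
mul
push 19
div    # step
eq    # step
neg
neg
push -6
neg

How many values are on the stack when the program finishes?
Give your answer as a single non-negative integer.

Answer: 2

Derivation:
After 'push -1': stack = [-1] (depth 1)
After 'neg': stack = [1] (depth 1)
After 'push -3': stack = [1, -3] (depth 2)
After 'add': stack = [-2] (depth 1)
After 'push 9': stack = [-2, 9] (depth 2)
After 'push -8': stack = [-2, 9, -8] (depth 3)
After 'mul': stack = [-2, -72] (depth 2)
After 'push 19': stack = [-2, -72, 19] (depth 3)
After 'div': stack = [-2, -4] (depth 2)
After 'eq': stack = [0] (depth 1)
After 'neg': stack = [0] (depth 1)
After 'neg': stack = [0] (depth 1)
After 'push -6': stack = [0, -6] (depth 2)
After 'neg': stack = [0, 6] (depth 2)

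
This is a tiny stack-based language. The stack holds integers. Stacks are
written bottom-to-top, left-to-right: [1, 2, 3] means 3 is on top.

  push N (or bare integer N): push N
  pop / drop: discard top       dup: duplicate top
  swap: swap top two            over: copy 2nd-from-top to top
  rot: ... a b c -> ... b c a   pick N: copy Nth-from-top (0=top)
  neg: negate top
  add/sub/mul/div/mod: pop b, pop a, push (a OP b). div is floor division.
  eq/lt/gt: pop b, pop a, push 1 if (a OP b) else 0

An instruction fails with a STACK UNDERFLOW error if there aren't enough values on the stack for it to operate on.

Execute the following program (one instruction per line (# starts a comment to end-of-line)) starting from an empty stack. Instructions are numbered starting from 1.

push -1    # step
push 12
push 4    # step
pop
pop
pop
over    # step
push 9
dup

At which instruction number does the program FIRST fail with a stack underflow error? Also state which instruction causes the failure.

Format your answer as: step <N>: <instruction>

Answer: step 7: over

Derivation:
Step 1 ('push -1'): stack = [-1], depth = 1
Step 2 ('push 12'): stack = [-1, 12], depth = 2
Step 3 ('push 4'): stack = [-1, 12, 4], depth = 3
Step 4 ('pop'): stack = [-1, 12], depth = 2
Step 5 ('pop'): stack = [-1], depth = 1
Step 6 ('pop'): stack = [], depth = 0
Step 7 ('over'): needs 2 value(s) but depth is 0 — STACK UNDERFLOW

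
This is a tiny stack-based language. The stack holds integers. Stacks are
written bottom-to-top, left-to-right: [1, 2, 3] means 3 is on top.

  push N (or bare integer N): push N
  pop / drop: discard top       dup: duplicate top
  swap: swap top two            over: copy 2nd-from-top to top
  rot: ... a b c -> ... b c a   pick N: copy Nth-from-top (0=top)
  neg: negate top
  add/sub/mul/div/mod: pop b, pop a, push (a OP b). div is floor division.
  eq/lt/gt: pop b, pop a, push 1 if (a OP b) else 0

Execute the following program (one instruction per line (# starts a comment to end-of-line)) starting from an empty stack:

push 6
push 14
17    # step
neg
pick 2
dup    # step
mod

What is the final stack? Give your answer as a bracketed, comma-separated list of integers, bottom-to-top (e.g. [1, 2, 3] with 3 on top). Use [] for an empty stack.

After 'push 6': [6]
After 'push 14': [6, 14]
After 'push 17': [6, 14, 17]
After 'neg': [6, 14, -17]
After 'pick 2': [6, 14, -17, 6]
After 'dup': [6, 14, -17, 6, 6]
After 'mod': [6, 14, -17, 0]

Answer: [6, 14, -17, 0]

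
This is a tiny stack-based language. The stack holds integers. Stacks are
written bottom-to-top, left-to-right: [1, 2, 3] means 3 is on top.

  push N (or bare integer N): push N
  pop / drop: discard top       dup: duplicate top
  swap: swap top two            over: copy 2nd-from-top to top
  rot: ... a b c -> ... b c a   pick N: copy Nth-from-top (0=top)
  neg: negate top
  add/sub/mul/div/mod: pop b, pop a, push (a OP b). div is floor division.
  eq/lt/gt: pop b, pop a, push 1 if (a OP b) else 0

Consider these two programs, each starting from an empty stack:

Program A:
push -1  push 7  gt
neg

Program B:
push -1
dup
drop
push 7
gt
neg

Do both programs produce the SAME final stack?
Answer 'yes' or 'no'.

Program A trace:
  After 'push -1': [-1]
  After 'push 7': [-1, 7]
  After 'gt': [0]
  After 'neg': [0]
Program A final stack: [0]

Program B trace:
  After 'push -1': [-1]
  After 'dup': [-1, -1]
  After 'drop': [-1]
  After 'push 7': [-1, 7]
  After 'gt': [0]
  After 'neg': [0]
Program B final stack: [0]
Same: yes

Answer: yes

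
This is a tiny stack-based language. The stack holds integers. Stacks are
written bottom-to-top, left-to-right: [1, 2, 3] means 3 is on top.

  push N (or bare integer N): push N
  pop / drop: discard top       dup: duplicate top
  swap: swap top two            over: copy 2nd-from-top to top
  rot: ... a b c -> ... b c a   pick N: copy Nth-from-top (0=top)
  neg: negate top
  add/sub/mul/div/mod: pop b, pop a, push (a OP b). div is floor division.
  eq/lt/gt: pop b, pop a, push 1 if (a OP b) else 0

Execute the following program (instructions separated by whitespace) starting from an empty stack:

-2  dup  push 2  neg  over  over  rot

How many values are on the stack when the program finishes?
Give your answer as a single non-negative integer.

After 'push -2': stack = [-2] (depth 1)
After 'dup': stack = [-2, -2] (depth 2)
After 'push 2': stack = [-2, -2, 2] (depth 3)
After 'neg': stack = [-2, -2, -2] (depth 3)
After 'over': stack = [-2, -2, -2, -2] (depth 4)
After 'over': stack = [-2, -2, -2, -2, -2] (depth 5)
After 'rot': stack = [-2, -2, -2, -2, -2] (depth 5)

Answer: 5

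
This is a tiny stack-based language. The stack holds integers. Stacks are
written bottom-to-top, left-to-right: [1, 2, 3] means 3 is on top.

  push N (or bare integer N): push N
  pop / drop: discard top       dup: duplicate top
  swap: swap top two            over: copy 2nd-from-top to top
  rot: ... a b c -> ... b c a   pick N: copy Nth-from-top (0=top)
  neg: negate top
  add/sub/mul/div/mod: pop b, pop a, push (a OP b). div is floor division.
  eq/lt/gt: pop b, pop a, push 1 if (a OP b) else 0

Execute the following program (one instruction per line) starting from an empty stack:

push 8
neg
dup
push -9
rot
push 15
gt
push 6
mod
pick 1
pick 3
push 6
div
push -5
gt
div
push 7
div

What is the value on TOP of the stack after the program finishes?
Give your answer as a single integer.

Answer: -2

Derivation:
After 'push 8': [8]
After 'neg': [-8]
After 'dup': [-8, -8]
After 'push -9': [-8, -8, -9]
After 'rot': [-8, -9, -8]
After 'push 15': [-8, -9, -8, 15]
After 'gt': [-8, -9, 0]
After 'push 6': [-8, -9, 0, 6]
After 'mod': [-8, -9, 0]
After 'pick 1': [-8, -9, 0, -9]
After 'pick 3': [-8, -9, 0, -9, -8]
After 'push 6': [-8, -9, 0, -9, -8, 6]
After 'div': [-8, -9, 0, -9, -2]
After 'push -5': [-8, -9, 0, -9, -2, -5]
After 'gt': [-8, -9, 0, -9, 1]
After 'div': [-8, -9, 0, -9]
After 'push 7': [-8, -9, 0, -9, 7]
After 'div': [-8, -9, 0, -2]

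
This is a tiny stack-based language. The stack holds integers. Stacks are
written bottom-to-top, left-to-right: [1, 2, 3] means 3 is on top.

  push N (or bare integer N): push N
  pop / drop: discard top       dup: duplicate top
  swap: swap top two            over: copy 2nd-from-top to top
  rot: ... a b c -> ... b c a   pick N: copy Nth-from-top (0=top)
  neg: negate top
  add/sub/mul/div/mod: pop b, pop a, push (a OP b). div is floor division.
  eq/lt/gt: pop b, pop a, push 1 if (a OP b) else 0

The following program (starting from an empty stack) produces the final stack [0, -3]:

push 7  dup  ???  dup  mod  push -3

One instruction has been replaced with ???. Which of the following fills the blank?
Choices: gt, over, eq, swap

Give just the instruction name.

Stack before ???: [7, 7]
Stack after ???:  [1]
Checking each choice:
  gt: modulo by zero
  over: produces [7, 7, 0, -3]
  eq: MATCH
  swap: produces [7, 0, -3]


Answer: eq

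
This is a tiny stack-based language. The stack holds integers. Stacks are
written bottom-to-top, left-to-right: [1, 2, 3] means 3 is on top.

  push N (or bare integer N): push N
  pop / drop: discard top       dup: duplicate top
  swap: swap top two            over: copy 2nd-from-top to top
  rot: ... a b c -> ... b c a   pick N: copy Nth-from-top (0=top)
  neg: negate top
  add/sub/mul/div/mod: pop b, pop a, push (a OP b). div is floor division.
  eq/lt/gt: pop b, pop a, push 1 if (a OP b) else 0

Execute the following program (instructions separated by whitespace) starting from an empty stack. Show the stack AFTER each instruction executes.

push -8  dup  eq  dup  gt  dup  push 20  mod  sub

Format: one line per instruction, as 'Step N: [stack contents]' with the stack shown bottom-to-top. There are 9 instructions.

Step 1: [-8]
Step 2: [-8, -8]
Step 3: [1]
Step 4: [1, 1]
Step 5: [0]
Step 6: [0, 0]
Step 7: [0, 0, 20]
Step 8: [0, 0]
Step 9: [0]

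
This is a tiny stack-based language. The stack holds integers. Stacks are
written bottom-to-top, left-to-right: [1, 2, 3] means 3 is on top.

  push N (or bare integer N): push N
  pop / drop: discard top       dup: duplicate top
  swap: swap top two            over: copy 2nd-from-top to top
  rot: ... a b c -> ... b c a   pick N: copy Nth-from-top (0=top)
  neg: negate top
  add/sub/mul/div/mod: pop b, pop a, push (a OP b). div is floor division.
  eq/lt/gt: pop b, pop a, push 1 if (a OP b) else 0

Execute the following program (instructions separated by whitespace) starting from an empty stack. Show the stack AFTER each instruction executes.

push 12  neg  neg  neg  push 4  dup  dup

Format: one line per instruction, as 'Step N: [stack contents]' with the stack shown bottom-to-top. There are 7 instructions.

Step 1: [12]
Step 2: [-12]
Step 3: [12]
Step 4: [-12]
Step 5: [-12, 4]
Step 6: [-12, 4, 4]
Step 7: [-12, 4, 4, 4]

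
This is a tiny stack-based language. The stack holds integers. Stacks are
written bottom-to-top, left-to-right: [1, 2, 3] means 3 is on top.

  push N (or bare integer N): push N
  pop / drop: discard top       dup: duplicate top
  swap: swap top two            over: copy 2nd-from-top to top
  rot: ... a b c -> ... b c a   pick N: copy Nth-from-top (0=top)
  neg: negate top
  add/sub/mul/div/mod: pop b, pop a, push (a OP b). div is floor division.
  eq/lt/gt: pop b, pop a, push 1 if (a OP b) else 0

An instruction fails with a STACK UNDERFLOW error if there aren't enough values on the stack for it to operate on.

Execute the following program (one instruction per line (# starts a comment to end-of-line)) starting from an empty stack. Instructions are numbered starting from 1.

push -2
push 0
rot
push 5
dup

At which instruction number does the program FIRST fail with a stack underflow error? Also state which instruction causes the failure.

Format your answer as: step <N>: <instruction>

Step 1 ('push -2'): stack = [-2], depth = 1
Step 2 ('push 0'): stack = [-2, 0], depth = 2
Step 3 ('rot'): needs 3 value(s) but depth is 2 — STACK UNDERFLOW

Answer: step 3: rot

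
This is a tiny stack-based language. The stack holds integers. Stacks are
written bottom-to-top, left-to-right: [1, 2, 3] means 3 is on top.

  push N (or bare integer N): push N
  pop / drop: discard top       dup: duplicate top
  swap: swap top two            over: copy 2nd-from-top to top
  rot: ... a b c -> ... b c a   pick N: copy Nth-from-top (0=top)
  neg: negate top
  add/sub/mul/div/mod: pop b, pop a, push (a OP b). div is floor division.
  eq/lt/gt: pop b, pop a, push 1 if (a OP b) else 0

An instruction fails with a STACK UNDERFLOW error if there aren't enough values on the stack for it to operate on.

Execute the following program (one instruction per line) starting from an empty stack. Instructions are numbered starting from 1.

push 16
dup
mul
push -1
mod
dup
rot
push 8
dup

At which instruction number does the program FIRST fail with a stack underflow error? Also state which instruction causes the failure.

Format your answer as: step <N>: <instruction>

Step 1 ('push 16'): stack = [16], depth = 1
Step 2 ('dup'): stack = [16, 16], depth = 2
Step 3 ('mul'): stack = [256], depth = 1
Step 4 ('push -1'): stack = [256, -1], depth = 2
Step 5 ('mod'): stack = [0], depth = 1
Step 6 ('dup'): stack = [0, 0], depth = 2
Step 7 ('rot'): needs 3 value(s) but depth is 2 — STACK UNDERFLOW

Answer: step 7: rot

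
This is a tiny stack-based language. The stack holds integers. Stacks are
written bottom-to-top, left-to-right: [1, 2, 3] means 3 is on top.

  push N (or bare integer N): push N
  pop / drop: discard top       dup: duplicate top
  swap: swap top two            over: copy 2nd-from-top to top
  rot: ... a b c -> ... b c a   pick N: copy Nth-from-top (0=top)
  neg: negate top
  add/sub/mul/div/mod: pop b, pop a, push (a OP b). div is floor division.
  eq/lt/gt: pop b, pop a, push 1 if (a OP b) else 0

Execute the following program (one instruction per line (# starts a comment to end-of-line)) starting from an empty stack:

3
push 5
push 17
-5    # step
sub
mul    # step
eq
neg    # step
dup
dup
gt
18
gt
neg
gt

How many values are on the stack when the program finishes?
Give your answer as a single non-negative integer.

Answer: 1

Derivation:
After 'push 3': stack = [3] (depth 1)
After 'push 5': stack = [3, 5] (depth 2)
After 'push 17': stack = [3, 5, 17] (depth 3)
After 'push -5': stack = [3, 5, 17, -5] (depth 4)
After 'sub': stack = [3, 5, 22] (depth 3)
After 'mul': stack = [3, 110] (depth 2)
After 'eq': stack = [0] (depth 1)
After 'neg': stack = [0] (depth 1)
After 'dup': stack = [0, 0] (depth 2)
After 'dup': stack = [0, 0, 0] (depth 3)
After 'gt': stack = [0, 0] (depth 2)
After 'push 18': stack = [0, 0, 18] (depth 3)
After 'gt': stack = [0, 0] (depth 2)
After 'neg': stack = [0, 0] (depth 2)
After 'gt': stack = [0] (depth 1)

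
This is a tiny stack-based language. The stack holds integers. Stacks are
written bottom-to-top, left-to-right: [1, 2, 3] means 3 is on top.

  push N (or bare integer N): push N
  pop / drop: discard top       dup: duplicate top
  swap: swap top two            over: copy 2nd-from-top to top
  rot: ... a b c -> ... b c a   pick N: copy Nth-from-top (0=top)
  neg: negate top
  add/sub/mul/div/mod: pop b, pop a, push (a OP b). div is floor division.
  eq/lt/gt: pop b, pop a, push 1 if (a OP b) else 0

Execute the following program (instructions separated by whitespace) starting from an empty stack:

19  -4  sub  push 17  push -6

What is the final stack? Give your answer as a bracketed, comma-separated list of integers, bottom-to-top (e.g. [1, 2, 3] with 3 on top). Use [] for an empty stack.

Answer: [23, 17, -6]

Derivation:
After 'push 19': [19]
After 'push -4': [19, -4]
After 'sub': [23]
After 'push 17': [23, 17]
After 'push -6': [23, 17, -6]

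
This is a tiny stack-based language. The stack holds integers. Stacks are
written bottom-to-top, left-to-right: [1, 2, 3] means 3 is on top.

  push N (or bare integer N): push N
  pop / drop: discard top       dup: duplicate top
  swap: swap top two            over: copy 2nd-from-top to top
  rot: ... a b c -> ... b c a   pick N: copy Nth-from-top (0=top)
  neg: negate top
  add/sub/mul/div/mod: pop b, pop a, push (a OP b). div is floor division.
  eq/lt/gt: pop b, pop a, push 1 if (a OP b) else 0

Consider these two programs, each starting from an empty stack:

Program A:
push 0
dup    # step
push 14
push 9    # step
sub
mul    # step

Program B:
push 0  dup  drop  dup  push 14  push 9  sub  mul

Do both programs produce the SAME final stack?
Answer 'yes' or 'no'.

Answer: yes

Derivation:
Program A trace:
  After 'push 0': [0]
  After 'dup': [0, 0]
  After 'push 14': [0, 0, 14]
  After 'push 9': [0, 0, 14, 9]
  After 'sub': [0, 0, 5]
  After 'mul': [0, 0]
Program A final stack: [0, 0]

Program B trace:
  After 'push 0': [0]
  After 'dup': [0, 0]
  After 'drop': [0]
  After 'dup': [0, 0]
  After 'push 14': [0, 0, 14]
  After 'push 9': [0, 0, 14, 9]
  After 'sub': [0, 0, 5]
  After 'mul': [0, 0]
Program B final stack: [0, 0]
Same: yes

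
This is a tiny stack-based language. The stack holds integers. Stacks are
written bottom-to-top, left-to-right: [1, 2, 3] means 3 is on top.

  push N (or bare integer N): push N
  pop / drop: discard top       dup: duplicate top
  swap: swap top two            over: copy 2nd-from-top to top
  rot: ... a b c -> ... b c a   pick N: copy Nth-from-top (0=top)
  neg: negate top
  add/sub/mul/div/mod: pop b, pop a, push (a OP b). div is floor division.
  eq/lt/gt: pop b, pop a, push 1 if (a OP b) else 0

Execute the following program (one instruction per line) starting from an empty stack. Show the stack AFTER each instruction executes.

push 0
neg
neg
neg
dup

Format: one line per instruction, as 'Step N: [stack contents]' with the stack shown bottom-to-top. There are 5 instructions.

Step 1: [0]
Step 2: [0]
Step 3: [0]
Step 4: [0]
Step 5: [0, 0]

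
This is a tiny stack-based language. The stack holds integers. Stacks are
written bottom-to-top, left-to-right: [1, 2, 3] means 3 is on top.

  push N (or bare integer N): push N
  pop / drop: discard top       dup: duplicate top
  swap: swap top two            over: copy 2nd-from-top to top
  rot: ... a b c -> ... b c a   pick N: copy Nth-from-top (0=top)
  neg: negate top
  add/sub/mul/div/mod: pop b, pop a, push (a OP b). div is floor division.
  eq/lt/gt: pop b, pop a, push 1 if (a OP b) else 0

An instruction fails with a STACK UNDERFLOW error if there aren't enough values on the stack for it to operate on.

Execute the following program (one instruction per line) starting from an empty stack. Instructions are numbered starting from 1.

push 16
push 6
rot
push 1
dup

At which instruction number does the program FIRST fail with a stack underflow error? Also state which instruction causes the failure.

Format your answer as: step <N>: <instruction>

Step 1 ('push 16'): stack = [16], depth = 1
Step 2 ('push 6'): stack = [16, 6], depth = 2
Step 3 ('rot'): needs 3 value(s) but depth is 2 — STACK UNDERFLOW

Answer: step 3: rot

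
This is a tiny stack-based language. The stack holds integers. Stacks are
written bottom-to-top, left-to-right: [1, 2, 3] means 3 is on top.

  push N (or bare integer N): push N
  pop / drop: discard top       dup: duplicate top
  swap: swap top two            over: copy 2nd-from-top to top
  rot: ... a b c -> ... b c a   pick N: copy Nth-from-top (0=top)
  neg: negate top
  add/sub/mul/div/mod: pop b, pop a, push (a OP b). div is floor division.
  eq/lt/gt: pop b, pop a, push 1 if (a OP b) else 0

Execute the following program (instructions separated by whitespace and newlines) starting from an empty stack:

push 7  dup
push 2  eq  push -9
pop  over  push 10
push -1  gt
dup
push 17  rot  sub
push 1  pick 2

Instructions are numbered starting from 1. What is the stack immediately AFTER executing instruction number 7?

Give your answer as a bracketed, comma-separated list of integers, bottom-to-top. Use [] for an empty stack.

Step 1 ('push 7'): [7]
Step 2 ('dup'): [7, 7]
Step 3 ('push 2'): [7, 7, 2]
Step 4 ('eq'): [7, 0]
Step 5 ('push -9'): [7, 0, -9]
Step 6 ('pop'): [7, 0]
Step 7 ('over'): [7, 0, 7]

Answer: [7, 0, 7]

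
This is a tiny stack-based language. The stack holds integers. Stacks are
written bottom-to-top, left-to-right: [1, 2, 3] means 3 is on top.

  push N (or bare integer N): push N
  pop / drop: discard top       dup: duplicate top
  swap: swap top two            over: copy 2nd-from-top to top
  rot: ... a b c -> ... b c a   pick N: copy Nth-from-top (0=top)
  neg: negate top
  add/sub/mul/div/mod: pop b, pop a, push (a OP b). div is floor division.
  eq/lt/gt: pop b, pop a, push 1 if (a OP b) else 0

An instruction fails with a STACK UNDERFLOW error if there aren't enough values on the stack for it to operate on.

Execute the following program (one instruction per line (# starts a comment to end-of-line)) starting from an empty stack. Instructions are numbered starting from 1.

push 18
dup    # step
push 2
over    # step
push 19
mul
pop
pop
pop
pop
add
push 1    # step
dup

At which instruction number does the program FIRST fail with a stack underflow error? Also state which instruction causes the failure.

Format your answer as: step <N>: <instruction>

Step 1 ('push 18'): stack = [18], depth = 1
Step 2 ('dup'): stack = [18, 18], depth = 2
Step 3 ('push 2'): stack = [18, 18, 2], depth = 3
Step 4 ('over'): stack = [18, 18, 2, 18], depth = 4
Step 5 ('push 19'): stack = [18, 18, 2, 18, 19], depth = 5
Step 6 ('mul'): stack = [18, 18, 2, 342], depth = 4
Step 7 ('pop'): stack = [18, 18, 2], depth = 3
Step 8 ('pop'): stack = [18, 18], depth = 2
Step 9 ('pop'): stack = [18], depth = 1
Step 10 ('pop'): stack = [], depth = 0
Step 11 ('add'): needs 2 value(s) but depth is 0 — STACK UNDERFLOW

Answer: step 11: add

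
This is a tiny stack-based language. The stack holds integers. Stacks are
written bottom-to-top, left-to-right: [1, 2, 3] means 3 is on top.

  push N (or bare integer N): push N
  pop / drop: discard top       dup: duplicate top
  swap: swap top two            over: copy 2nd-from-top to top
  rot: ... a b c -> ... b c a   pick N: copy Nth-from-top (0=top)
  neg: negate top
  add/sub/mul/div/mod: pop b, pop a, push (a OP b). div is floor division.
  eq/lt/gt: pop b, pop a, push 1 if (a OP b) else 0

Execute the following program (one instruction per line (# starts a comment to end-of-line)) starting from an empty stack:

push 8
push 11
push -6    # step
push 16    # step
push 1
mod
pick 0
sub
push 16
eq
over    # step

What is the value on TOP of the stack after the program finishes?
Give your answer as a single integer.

Answer: -6

Derivation:
After 'push 8': [8]
After 'push 11': [8, 11]
After 'push -6': [8, 11, -6]
After 'push 16': [8, 11, -6, 16]
After 'push 1': [8, 11, -6, 16, 1]
After 'mod': [8, 11, -6, 0]
After 'pick 0': [8, 11, -6, 0, 0]
After 'sub': [8, 11, -6, 0]
After 'push 16': [8, 11, -6, 0, 16]
After 'eq': [8, 11, -6, 0]
After 'over': [8, 11, -6, 0, -6]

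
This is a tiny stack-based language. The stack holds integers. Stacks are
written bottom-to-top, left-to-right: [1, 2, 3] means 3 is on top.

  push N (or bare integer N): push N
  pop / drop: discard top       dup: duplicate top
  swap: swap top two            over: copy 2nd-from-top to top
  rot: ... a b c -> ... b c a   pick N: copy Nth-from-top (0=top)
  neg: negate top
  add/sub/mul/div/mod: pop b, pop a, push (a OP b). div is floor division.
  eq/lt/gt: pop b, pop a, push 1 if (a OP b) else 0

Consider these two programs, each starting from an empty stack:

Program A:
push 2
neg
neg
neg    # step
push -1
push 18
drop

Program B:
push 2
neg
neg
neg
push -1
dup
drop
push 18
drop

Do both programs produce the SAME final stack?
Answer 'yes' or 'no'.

Program A trace:
  After 'push 2': [2]
  After 'neg': [-2]
  After 'neg': [2]
  After 'neg': [-2]
  After 'push -1': [-2, -1]
  After 'push 18': [-2, -1, 18]
  After 'drop': [-2, -1]
Program A final stack: [-2, -1]

Program B trace:
  After 'push 2': [2]
  After 'neg': [-2]
  After 'neg': [2]
  After 'neg': [-2]
  After 'push -1': [-2, -1]
  After 'dup': [-2, -1, -1]
  After 'drop': [-2, -1]
  After 'push 18': [-2, -1, 18]
  After 'drop': [-2, -1]
Program B final stack: [-2, -1]
Same: yes

Answer: yes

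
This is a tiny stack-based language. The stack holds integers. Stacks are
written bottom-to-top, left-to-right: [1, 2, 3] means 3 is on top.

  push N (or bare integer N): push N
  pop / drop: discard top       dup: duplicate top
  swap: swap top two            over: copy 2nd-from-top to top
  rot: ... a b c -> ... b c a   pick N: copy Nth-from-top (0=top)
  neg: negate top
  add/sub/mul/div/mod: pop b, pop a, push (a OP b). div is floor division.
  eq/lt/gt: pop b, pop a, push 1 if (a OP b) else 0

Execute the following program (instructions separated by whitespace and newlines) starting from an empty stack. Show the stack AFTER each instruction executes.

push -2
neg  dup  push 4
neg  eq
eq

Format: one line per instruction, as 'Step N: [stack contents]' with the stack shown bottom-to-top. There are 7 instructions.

Step 1: [-2]
Step 2: [2]
Step 3: [2, 2]
Step 4: [2, 2, 4]
Step 5: [2, 2, -4]
Step 6: [2, 0]
Step 7: [0]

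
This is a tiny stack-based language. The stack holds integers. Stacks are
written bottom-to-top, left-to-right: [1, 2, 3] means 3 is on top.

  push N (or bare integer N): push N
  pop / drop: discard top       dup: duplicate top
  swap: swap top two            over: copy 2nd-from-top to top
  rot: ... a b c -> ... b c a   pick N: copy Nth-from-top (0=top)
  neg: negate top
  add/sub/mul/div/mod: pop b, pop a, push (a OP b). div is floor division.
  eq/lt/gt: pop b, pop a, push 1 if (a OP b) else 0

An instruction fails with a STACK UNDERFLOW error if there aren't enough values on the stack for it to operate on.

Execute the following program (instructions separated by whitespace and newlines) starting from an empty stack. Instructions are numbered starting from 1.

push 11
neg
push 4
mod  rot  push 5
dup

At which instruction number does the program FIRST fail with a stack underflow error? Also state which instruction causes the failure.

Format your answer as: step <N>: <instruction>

Answer: step 5: rot

Derivation:
Step 1 ('push 11'): stack = [11], depth = 1
Step 2 ('neg'): stack = [-11], depth = 1
Step 3 ('push 4'): stack = [-11, 4], depth = 2
Step 4 ('mod'): stack = [1], depth = 1
Step 5 ('rot'): needs 3 value(s) but depth is 1 — STACK UNDERFLOW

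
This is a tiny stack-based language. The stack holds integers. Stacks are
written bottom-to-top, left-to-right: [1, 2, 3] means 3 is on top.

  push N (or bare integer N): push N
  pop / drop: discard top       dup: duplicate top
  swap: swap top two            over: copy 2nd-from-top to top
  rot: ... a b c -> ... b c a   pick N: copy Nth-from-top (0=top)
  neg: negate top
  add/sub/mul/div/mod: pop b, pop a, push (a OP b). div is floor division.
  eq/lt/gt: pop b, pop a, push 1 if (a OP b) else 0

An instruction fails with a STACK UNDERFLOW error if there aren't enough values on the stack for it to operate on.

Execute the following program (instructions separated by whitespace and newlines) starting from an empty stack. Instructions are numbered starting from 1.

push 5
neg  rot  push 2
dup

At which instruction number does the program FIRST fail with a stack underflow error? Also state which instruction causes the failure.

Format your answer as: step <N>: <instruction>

Step 1 ('push 5'): stack = [5], depth = 1
Step 2 ('neg'): stack = [-5], depth = 1
Step 3 ('rot'): needs 3 value(s) but depth is 1 — STACK UNDERFLOW

Answer: step 3: rot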